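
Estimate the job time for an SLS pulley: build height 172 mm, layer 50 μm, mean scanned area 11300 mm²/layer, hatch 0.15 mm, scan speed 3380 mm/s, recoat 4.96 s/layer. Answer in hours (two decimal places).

26.04 hours

Number of layers: 172 / 0.05 → 3440 (rounded up).
Scan path per layer = 11300 / 0.15, so 75333.3 mm.
Per-layer scan time = 75333.3 / 3380 = 22.288 s.
Per-layer time: 22.288 + 4.96 → 27.248 s.
3440 layers × 27.248 s/layer = 93733.12 s, i.e. 26.04 hours.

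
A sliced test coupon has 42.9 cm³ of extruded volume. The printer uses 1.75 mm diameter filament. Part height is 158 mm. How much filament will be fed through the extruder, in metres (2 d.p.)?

17.84 m

Filament cross-section = π × (1.75/2)² = 2.4053 mm².
L = 42900 mm³ / 2.4053 mm² = 17835.61 mm, i.e. 17.84 m.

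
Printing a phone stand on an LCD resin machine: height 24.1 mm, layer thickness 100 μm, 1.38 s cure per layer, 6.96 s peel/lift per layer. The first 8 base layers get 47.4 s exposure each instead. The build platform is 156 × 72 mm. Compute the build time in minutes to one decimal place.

Layers = ⌈24.1/0.1⌉ = 241.
Base layers = 8 × (47.4 + 6.96), so 434.88 s.
Normal layers: 233 × (1.38 + 6.96) → 1943.22 s.
Total = 434.88 + 1943.22 = 2378.1 s = 39.6 minutes.

39.6 minutes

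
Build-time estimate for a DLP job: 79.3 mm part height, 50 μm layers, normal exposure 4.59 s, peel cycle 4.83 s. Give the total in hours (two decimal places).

4.15 hours

Number of layers: 79.3 / 0.05 → 1586 (rounded up).
Each layer takes = 4.59 + 4.83, so 9.42 s.
Total = 1586 × 9.42 = 14940.12 s = 4.15 hours.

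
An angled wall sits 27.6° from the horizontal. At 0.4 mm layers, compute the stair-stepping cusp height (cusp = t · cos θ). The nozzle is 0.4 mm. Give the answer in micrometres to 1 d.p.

cos(27.6°) = 0.8862, so cusp = 0.4 × 0.8862 = 0.35448 mm → 354.5 μm.

354.5 μm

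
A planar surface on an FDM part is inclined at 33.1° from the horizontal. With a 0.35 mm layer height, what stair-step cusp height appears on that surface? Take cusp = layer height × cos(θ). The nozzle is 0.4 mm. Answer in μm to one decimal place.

293.2 μm

h_c = t·cos θ = 0.35 × 0.8377 = 0.293195 mm (293.2 μm).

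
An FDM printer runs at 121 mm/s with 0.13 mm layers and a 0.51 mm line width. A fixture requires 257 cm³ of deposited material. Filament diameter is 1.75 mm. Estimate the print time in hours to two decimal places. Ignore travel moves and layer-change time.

Extrusion cross-section = 0.13 × 0.51 = 0.0663 mm².
Path length: 257000 mm³ / 0.0663 mm² → 3876319.8 mm.
Extrusion time: 3876319.8 / 121 → 32035.7 s.
32035.7 s = 8.90 hours.

8.90 hours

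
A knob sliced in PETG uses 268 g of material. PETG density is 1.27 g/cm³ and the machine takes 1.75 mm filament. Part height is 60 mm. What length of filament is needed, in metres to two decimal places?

87.73 m

Extruded volume: 268/1.27 = 211.0236 cm³ (211023.6 mm³).
Cross-section of 1.75 mm filament: π·(1.75/2)² = 2.4053 mm².
L = V/A = 211023.6/2.4053 = 87732.76 mm → 87.73 m.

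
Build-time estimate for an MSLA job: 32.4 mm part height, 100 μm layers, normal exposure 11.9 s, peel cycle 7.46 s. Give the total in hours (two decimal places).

Layers = ⌈32.4/0.1⌉ = 324.
Per-layer time = 11.9 + 7.46 = 19.36 s.
Build time: 324 × 19.36 s = 6272.64 s, i.e. 1.74 hours.

1.74 hours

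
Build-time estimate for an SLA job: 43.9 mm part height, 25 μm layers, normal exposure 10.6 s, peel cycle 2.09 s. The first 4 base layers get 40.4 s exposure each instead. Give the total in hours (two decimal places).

Number of layers: 43.9 / 0.025 → 1756 (rounded up).
Burn-in layers = 4 × (40.4 + 2.09), so 169.96 s.
Regular layers = 1752 × (10.6 + 2.09) = 22232.88 s.
Sum: 169.96 + 22232.88 = 22402.84 s → 6.22 hours.

6.22 hours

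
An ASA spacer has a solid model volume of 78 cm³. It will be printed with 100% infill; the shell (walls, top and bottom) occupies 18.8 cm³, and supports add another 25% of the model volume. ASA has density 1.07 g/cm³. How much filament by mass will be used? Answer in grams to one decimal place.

Interior volume: 78 − 18.8 → 59.2 cm³.
Deposited infill = 1.00 × 59.2 = 59.2 cm³.
Support = 0.25 × 78 = 19.5 cm³.
Total extruded = 18.8 + 59.2 + 19.5 = 97.5 cm³.
Mass = 97.5 × 1.07, so 104.325 g.

104.3 g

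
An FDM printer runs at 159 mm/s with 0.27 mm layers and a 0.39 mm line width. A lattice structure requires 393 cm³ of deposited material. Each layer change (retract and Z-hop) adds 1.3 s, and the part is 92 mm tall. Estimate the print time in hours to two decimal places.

6.64 hours

Line area = 0.27 × 0.39 = 0.1053 mm².
Path length: 393000 mm³ / 0.1053 mm² → 3732193.7 mm.
Time extruding: 3732193.7 / 159 → 23472.9 s.
Number of layers: 92 / 0.27 → 341 (rounded up).
Non-print overhead: 341 × 1.3 → 443.3 s.
Altogether 23472.9 + 443.3 = 23916.2 s, i.e. 6.64 hours.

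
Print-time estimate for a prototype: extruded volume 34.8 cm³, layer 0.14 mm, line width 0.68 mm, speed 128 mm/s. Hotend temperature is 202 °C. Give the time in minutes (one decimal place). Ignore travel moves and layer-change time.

47.6 minutes

Extrusion cross-section = 0.14 × 0.68 = 0.0952 mm².
Toolpath length = 34.8 cm³ / 0.0952 mm² = 34800 / 0.0952 = 365546.2 mm.
Print-move time: 365546.2 / 128 → 2855.8 s.
Converting: 2855.8 s = 47.6 minutes.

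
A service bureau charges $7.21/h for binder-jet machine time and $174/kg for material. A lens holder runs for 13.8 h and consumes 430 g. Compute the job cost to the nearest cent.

$174.32

Machine-time cost = 7.21 × 13.8, so $99.498.
Feedstock cost = 174 × 430/1000, so $74.82.
Job cost: 99.498 + 74.82 = 174.318 ≈ $174.32.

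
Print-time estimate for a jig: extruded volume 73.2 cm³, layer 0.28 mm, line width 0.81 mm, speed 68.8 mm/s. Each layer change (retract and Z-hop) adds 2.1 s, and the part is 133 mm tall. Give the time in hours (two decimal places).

1.58 hours

Bead cross-section = 0.28 × 0.81, so 0.2268 mm².
Path length: 73200 mm³ / 0.2268 mm² → 322751.3 mm.
Extrusion time = 322751.3 / 68.8 = 4691.2 s.
Layers = ⌈133/0.28⌉ = 475.
Z-hop total: 475 × 2.1 → 997.5 s.
Total = 4691.2 + 997.5 = 5688.7 s = 1.58 hours.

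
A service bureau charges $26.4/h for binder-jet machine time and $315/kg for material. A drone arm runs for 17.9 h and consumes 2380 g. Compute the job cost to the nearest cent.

$1222.26

Time charge = 26.4 × 17.9, so $472.56.
Material cost: 315 × 2380/1000 → $749.70.
Job cost: 472.56 + 749.70 = $1222.26.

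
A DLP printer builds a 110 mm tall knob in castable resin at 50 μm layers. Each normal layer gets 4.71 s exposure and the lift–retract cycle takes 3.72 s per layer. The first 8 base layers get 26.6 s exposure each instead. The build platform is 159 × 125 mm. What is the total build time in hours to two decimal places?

5.20 hours

Number of layers: 110 / 0.05 → 2200 (rounded up).
Burn-in layers = 8 × (26.6 + 3.72) = 242.56 s.
Remaining layers = 2192 × (4.71 + 3.72) = 18478.56 s.
Sum: 242.56 + 18478.56 = 18721.12 s → 5.20 hours.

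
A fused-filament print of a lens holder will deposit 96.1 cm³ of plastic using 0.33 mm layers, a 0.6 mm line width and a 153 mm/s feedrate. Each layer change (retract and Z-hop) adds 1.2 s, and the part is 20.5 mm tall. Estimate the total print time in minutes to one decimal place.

Line area = 0.33 × 0.6, so 0.198 mm².
Path length: 96100 mm³ / 0.198 mm² → 485353.5 mm.
Time extruding = 485353.5 / 153 = 3172.2 s.
Number of layers: 20.5 / 0.33 → 63 (rounded up).
Z-hop total: 63 × 1.2 → 75.6 s.
Total = 3172.2 + 75.6 = 3247.8 s = 54.1 minutes.

54.1 minutes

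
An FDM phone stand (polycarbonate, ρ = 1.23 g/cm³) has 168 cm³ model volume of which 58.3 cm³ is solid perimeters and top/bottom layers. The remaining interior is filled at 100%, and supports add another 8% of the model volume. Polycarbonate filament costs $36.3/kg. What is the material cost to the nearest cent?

$8.10

Volume inside the shell = 168 − 58.3, so 109.7 cm³.
Deposited infill = 1.00 × 109.7 = 109.7 cm³.
Support = 0.08 × 168 = 13.44 cm³.
Deposited volume: 58.3 + 109.7 + 13.44 → 181.44 cm³.
Mass = 181.44 × 1.23, so 223.1712 g.
Cost = 223.1712 g / 1000 × $36.3/kg = $8.10.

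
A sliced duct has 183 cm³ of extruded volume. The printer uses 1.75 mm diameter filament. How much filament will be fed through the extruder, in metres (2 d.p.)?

76.08 m

Cross-section of 1.75 mm filament: π·(1.75/2)² = 2.4053 mm².
Length = 183 cm³ / 2.4053 mm² = 183000 / 2.4053 = 76081.99 mm = 76.08 m.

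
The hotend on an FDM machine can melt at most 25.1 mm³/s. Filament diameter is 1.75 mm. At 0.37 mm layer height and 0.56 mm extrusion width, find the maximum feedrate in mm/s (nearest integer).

Bead cross-section = 0.37 × 0.56, so 0.2072 mm².
v_max = Q/A = 25.1/0.2072 = 121.14 mm/s → 121 mm/s.

121 mm/s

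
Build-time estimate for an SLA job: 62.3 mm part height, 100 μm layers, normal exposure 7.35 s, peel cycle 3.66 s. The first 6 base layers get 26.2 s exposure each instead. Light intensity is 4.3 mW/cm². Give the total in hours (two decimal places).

Number of layers: 62.3 / 0.1 → 623 (rounded up).
Burn-in layers: 6 × (26.2 + 3.66) → 179.16 s.
Regular layers = 617 × (7.35 + 3.66), so 6793.17 s.
Sum: 179.16 + 6793.17 = 6972.33 s → 1.94 hours.

1.94 hours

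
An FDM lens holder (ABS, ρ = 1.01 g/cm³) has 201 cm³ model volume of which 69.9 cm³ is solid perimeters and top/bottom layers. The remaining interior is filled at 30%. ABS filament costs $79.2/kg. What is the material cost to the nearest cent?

$8.74

Interior volume = 201 − 69.9 = 131.1 cm³.
Infill volume: 0.30 × 131.1 → 39.33 cm³.
Deposited volume: 69.9 + 39.33 → 109.23 cm³.
Mass = 109.23 × 1.01, so 110.3223 g.
At $79.2/kg: 110.3223/1000 × 79.2 = $8.74.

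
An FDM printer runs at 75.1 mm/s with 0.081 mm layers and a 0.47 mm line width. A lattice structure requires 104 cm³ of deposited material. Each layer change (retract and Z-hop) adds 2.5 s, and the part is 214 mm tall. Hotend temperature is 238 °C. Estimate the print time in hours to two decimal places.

Bead cross-section = 0.081 × 0.47 = 0.03807 mm².
Total extruded path = 104000/0.03807 = 2731809.8 mm.
Extrusion time = 2731809.8 / 75.1, so 36375.6 s.
Layer count = ceil(214 / 0.081) = 2642.
Non-print overhead = 2642 × 2.5, so 6605 s.
Altogether 36375.6 + 6605 = 42980.6 s, i.e. 11.94 hours.

11.94 hours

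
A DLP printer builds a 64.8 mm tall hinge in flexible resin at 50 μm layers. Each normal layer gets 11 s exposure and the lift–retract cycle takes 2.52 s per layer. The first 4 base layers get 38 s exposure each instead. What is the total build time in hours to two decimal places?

4.90 hours

Layer count = ceil(64.8 / 0.05) = 1296.
Burn-in layers = 4 × (38 + 2.52) = 162.08 s.
Normal layers = 1292 × (11 + 2.52) = 17467.84 s.
Total = 162.08 + 17467.84 = 17629.92 s = 4.90 hours.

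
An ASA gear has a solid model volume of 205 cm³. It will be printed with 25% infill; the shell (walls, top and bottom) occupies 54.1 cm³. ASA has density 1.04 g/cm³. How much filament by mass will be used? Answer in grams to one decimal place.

95.5 g

Interior volume = 205 − 54.1 = 150.9 cm³.
Infill volume = 0.25 × 150.9 = 37.725 cm³.
Total printed volume: 54.1 + 37.725 → 91.825 cm³.
Mass: 91.825 × 1.04 → 95.498 g.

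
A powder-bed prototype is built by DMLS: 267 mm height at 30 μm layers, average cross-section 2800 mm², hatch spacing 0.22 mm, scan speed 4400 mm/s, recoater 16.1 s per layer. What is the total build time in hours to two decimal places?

46.95 hours

Layer count = ceil(267 / 0.03) = 8900.
Scan path per layer = 2800 / 0.22 = 12727.3 mm.
Scan time per layer = 12727.3 / 4400 = 2.8926 s.
Layer cycle = 2.8926 + 16.1 = 18.9926 s.
Build time = 8900 × 18.9926 = 169034.14 s = 46.95 hours.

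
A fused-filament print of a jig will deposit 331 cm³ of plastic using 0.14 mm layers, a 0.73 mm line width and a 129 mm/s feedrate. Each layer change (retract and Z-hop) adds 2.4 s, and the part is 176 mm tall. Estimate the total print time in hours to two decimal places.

Line area: 0.14 × 0.73 → 0.1022 mm².
Path length: 331000 mm³ / 0.1022 mm² → 3238747.6 mm.
Time extruding = 3238747.6 / 129, so 25106.6 s.
Layers = ⌈176/0.14⌉ = 1258.
Layer-change overhead = 1258 × 2.4 = 3019.2 s.
Total = 25106.6 + 3019.2 = 28125.8 s = 7.81 hours.

7.81 hours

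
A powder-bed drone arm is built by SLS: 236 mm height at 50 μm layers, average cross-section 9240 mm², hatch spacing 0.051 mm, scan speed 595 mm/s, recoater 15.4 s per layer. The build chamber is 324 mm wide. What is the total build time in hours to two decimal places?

Layer count = ceil(236 / 0.05) = 4720.
Scan path per layer = 9240 / 0.051, so 181176.5 mm.
Laser time per layer: 181176.5 / 595 → 304.4983 s.
Layer cycle = 304.4983 + 15.4 = 319.8983 s.
4720 layers × 319.8983 s/layer = 1509919.976 s, i.e. 419.42 hours.

419.42 hours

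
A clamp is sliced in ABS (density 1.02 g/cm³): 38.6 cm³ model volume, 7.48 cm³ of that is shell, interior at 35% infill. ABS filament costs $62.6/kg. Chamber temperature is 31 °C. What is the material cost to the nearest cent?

$1.17

Interior volume = 38.6 − 7.48, so 31.12 cm³.
Deposited infill = 0.35 × 31.12 = 10.892 cm³.
Deposited volume = 7.48 + 10.892 = 18.372 cm³.
Mass = 18.372 × 1.02 = 18.73944 g.
At $62.6/kg: 18.73944/1000 × 62.6 = $1.17.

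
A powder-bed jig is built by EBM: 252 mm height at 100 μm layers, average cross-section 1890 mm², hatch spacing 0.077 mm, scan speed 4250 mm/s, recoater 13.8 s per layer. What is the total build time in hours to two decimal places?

13.70 hours

Layers = ⌈252/0.1⌉ = 2520.
Scan path per layer: 1890 / 0.077 → 24545.5 mm.
Scan time per layer = 24545.5 / 4250, so 5.7754 s.
Layer cycle: 5.7754 + 13.8 → 19.5754 s.
2520 layers × 19.5754 s/layer = 49330.008 s, i.e. 13.70 hours.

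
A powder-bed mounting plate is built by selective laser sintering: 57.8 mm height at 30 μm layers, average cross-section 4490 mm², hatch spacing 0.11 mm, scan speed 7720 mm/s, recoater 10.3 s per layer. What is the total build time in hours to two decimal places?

8.34 hours

Number of layers: 57.8 / 0.03 → 1927 (rounded up).
Hatch length per layer = 4490 / 0.11, so 40818.2 mm.
Laser time per layer = 40818.2 / 7720 = 5.2873 s.
Per-layer time: 5.2873 + 10.3 → 15.5873 s.
Build time = 1927 × 15.5873 = 30036.7271 s = 8.34 hours.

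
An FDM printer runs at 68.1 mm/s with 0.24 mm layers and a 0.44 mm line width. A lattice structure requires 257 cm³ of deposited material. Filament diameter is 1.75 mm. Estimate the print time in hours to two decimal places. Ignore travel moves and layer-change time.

9.93 hours

Extrusion cross-section: 0.24 × 0.44 → 0.1056 mm².
Total extruded path = 257000/0.1056 = 2433712.1 mm.
Extrusion time = 2433712.1 / 68.1, so 35737.3 s.
That's 35737.3 s → 9.93 hours.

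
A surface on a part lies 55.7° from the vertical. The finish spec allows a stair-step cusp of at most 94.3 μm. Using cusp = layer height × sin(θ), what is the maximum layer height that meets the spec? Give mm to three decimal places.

t = h_c / sin θ = 0.0943 / 0.8261 = 0.114 mm.

0.114 mm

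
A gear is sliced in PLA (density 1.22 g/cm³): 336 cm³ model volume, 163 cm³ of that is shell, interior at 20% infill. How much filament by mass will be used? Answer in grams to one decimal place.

Volume inside the shell: 336 − 163 → 173 cm³.
Infill deposited = 0.20 × 173, so 34.6 cm³.
Total printed volume: 163 + 34.6 → 197.6 cm³.
Mass = 197.6 × 1.22 = 241.072 g.

241.1 g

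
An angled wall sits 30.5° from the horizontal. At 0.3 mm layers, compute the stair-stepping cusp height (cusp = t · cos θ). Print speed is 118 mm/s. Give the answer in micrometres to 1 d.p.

258.5 μm

cos(30.5°) = 0.8616, so cusp = 0.3 × 0.8616 = 0.25848 mm → 258.5 μm.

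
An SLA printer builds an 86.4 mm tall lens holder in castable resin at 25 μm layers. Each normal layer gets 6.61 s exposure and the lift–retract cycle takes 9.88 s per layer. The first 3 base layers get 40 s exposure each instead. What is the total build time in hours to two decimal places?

15.86 hours

Number of layers: 86.4 / 0.025 → 3456 (rounded up).
Burn-in layers = 3 × (40 + 9.88), so 149.64 s.
Remaining layers: 3453 × (6.61 + 9.88) → 56939.97 s.
Sum: 149.64 + 56939.97 = 57089.61 s → 15.86 hours.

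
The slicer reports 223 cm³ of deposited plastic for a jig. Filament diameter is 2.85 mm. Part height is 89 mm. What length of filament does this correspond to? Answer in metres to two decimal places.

Cross-section of 2.85 mm filament: π·(2.85/2)² = 6.3794 mm².
L = 223000 mm³ / 6.3794 mm² = 34956.27 mm, i.e. 34.96 m.

34.96 m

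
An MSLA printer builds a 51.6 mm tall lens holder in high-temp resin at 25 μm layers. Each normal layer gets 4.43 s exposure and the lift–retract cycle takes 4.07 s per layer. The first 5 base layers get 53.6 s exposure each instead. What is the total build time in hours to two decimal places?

Number of layers: 51.6 / 0.025 → 2064 (rounded up).
Bottom layers: 5 × (53.6 + 4.07) → 288.35 s.
Remaining layers: 2059 × (4.43 + 4.07) → 17501.5 s.
Total = 288.35 + 17501.5 = 17789.85 s = 4.94 hours.

4.94 hours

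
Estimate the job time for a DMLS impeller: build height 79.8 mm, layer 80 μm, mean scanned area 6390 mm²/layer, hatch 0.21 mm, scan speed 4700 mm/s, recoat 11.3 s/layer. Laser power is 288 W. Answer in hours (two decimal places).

4.93 hours

Layer count = ceil(79.8 / 0.08) = 998.
Hatch length per layer = 6390 / 0.21 = 30428.6 mm.
Scan time per layer: 30428.6 / 4700 → 6.4742 s.
Layer cycle = 6.4742 + 11.3 = 17.7742 s.
Build time = 998 × 17.7742 = 17738.6516 s = 4.93 hours.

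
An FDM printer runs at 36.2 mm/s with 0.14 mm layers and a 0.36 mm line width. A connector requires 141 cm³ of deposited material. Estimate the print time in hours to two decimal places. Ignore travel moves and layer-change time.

21.47 hours

Bead cross-section: 0.14 × 0.36 → 0.0504 mm².
Toolpath length = 141 cm³ / 0.0504 mm² = 141000 / 0.0504 = 2797619 mm.
Extrusion time = 2797619 / 36.2, so 77282.3 s.
77282.3 s = 21.47 hours.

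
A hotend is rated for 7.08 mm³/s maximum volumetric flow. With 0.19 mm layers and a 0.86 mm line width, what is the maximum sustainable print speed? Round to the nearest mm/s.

43 mm/s

Bead cross-section: 0.19 × 0.86 → 0.1634 mm².
Max speed = 7.08 / 0.1634 = 43.33 ≈ 43 mm/s.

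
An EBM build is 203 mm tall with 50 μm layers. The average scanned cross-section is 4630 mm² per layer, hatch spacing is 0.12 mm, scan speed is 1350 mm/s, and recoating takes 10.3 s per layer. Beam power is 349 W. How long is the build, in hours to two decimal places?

43.85 hours

Layers = ⌈203/0.05⌉ = 4060.
Scan path per layer: 4630 / 0.12 → 38583.3 mm.
Scan time per layer = 38583.3 / 1350 = 28.5802 s.
Time per layer: 28.5802 + 10.3 → 38.8802 s.
4060 layers × 38.8802 s/layer = 157853.612 s, i.e. 43.85 hours.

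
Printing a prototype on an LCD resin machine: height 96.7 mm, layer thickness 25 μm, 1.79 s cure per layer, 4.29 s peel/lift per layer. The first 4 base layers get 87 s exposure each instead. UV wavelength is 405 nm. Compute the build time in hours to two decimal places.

Layer count = ceil(96.7 / 0.025) = 3868.
Bottom layers = 4 × (87 + 4.29), so 365.16 s.
Normal layers: 3864 × (1.79 + 4.29) → 23493.12 s.
Sum: 365.16 + 23493.12 = 23858.28 s → 6.63 hours.

6.63 hours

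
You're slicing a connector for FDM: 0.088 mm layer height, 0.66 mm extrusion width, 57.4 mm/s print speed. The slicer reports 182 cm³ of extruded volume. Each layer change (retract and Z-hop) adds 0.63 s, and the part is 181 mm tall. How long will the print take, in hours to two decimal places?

15.52 hours

Bead cross-section = 0.088 × 0.66, so 0.05808 mm².
Toolpath length = 182 cm³ / 0.05808 mm² = 182000 / 0.05808 = 3133608.8 mm.
Time extruding = 3133608.8 / 57.4 = 54592.5 s.
Layer count = ceil(181 / 0.088) = 2057.
Non-print overhead: 2057 × 0.63 → 1295.91 s.
Altogether 54592.5 + 1295.91 = 55888.41 s, i.e. 15.52 hours.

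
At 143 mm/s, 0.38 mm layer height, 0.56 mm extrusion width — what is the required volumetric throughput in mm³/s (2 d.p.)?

30.43

A = 0.38 × 0.56, so 0.2128 mm².
Q = v·A = 143 × 0.2128 = 30.43 mm³/s.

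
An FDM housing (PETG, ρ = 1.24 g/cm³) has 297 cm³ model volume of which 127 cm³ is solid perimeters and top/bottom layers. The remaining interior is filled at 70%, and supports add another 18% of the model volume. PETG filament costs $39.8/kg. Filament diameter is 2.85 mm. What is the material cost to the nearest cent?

$14.78

Volume inside the shell: 297 − 127 → 170 cm³.
Infill deposited = 0.70 × 170, so 119 cm³.
Support: 0.18 × 297 → 53.46 cm³.
Total extruded = 127 + 119 + 53.46 = 299.46 cm³.
Mass = 299.46 × 1.24 = 371.3304 g.
At $39.8/kg: 371.3304/1000 × 39.8 = $14.78.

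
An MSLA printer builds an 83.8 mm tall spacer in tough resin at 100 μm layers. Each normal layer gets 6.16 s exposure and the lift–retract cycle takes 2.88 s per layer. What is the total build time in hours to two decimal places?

Number of layers: 83.8 / 0.1 → 838 (rounded up).
Cycle time = 6.16 + 2.88, so 9.04 s.
Total = 838 × 9.04 = 7575.52 s = 2.10 hours.

2.10 hours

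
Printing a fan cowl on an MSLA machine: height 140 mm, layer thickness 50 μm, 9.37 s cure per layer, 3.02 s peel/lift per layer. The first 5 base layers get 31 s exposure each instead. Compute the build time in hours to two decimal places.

9.67 hours

Layers = ⌈140/0.05⌉ = 2800.
Bottom layers = 5 × (31 + 3.02), so 170.1 s.
Remaining layers = 2795 × (9.37 + 3.02), so 34630.05 s.
Sum: 170.1 + 34630.05 = 34800.15 s → 9.67 hours.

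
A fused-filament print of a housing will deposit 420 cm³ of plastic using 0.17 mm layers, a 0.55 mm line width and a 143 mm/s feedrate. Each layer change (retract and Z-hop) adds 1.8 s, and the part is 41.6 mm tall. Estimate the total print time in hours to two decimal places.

8.85 hours

Line area: 0.17 × 0.55 → 0.0935 mm².
Toolpath length = 420 cm³ / 0.0935 mm² = 420000 / 0.0935 = 4491978.6 mm.
Extrusion time = 4491978.6 / 143, so 31412.4 s.
Layers = ⌈41.6/0.17⌉ = 245.
Z-hop total: 245 × 1.8 → 441 s.
Total = 31412.4 + 441 = 31853.4 s = 8.85 hours.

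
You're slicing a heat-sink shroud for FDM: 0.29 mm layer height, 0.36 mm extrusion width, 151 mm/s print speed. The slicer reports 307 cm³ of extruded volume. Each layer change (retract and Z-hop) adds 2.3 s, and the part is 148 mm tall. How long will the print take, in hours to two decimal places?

Extrusion cross-section: 0.29 × 0.36 → 0.1044 mm².
Path length: 307000 mm³ / 0.1044 mm² → 2940613 mm.
Time extruding = 2940613 / 151, so 19474.3 s.
Layers = ⌈148/0.29⌉ = 511.
Non-print overhead: 511 × 2.3 → 1175.3 s.
Altogether 19474.3 + 1175.3 = 20649.6 s, i.e. 5.74 hours.

5.74 hours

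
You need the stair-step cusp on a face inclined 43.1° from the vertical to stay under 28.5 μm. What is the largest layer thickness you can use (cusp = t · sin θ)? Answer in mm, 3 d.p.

0.042 mm

sin(43.1°) = 0.6833; t_max = 0.0285/0.6833 = 0.042 mm.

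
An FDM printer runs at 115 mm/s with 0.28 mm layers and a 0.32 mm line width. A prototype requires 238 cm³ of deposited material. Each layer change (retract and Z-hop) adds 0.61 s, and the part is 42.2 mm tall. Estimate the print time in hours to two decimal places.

Bead cross-section: 0.28 × 0.32 → 0.0896 mm².
Total extruded path = 238000/0.0896 = 2656250 mm.
Time extruding = 2656250 / 115 = 23097.8 s.
Layer count = ceil(42.2 / 0.28) = 151.
Non-print overhead = 151 × 0.61, so 92.11 s.
Altogether 23097.8 + 92.11 = 23189.91 s, i.e. 6.44 hours.

6.44 hours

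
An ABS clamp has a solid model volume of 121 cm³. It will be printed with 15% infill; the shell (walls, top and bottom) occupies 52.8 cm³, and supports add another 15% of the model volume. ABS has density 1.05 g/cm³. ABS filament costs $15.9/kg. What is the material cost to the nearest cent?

$1.36

Interior volume = 121 − 52.8 = 68.2 cm³.
Infill deposited = 0.15 × 68.2 = 10.23 cm³.
Support = 0.15 × 121 = 18.15 cm³.
Total extruded = 52.8 + 10.23 + 18.15, so 81.18 cm³.
Mass = 81.18 × 1.05 = 85.239 g.
At $15.9/kg: 85.239/1000 × 15.9 = $1.36.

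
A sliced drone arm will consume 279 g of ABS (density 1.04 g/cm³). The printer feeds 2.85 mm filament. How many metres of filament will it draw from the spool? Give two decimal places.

Extruded volume: 279/1.04 = 268.2692 cm³ (268269.2 mm³).
Cross-section of 2.85 mm filament: π·(2.85/2)² = 6.3794 mm².
L = V/A = 268269.2/6.3794 = 42052.42 mm → 42.05 m.

42.05 m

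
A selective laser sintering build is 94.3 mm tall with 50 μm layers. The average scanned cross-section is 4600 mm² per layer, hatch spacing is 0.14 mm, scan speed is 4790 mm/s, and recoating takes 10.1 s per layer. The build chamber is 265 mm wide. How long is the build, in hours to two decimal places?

Number of layers: 94.3 / 0.05 → 1886 (rounded up).
Per-layer scan distance = 4600 / 0.14, so 32857.1 mm.
Per-layer scan time = 32857.1 / 4790 = 6.8595 s.
Per-layer time = 6.8595 + 10.1 = 16.9595 s.
Total: 1886 × 16.9595 s = 31985.617 s → 8.88 hours.

8.88 hours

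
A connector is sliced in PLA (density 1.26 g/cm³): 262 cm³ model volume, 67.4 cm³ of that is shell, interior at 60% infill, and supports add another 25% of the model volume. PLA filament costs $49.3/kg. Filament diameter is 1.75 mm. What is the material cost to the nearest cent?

$15.51

Interior volume = 262 − 67.4 = 194.6 cm³.
Infill volume: 0.60 × 194.6 → 116.76 cm³.
Support: 0.25 × 262 → 65.5 cm³.
Deposited volume = 67.4 + 116.76 + 65.5 = 249.66 cm³.
Mass = 249.66 × 1.26 = 314.5716 g.
Cost = 314.5716 g / 1000 × $49.3/kg = $15.51.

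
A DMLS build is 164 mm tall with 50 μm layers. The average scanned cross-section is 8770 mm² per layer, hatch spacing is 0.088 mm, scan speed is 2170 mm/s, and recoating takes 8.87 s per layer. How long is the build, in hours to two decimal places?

Layer count = ceil(164 / 0.05) = 3280.
Per-layer scan distance: 8770 / 0.088 → 99659.1 mm.
Laser time per layer: 99659.1 / 2170 → 45.9259 s.
Time per layer = 45.9259 + 8.87 = 54.7959 s.
Build time = 3280 × 54.7959 = 179730.552 s = 49.93 hours.

49.93 hours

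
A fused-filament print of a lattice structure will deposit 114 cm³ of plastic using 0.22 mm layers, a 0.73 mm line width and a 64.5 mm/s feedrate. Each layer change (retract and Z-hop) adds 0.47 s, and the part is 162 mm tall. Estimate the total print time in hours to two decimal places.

3.15 hours

Extrusion cross-section = 0.22 × 0.73 = 0.1606 mm².
Path length: 114000 mm³ / 0.1606 mm² → 709838.1 mm.
Time extruding = 709838.1 / 64.5, so 11005.2 s.
Layer count = ceil(162 / 0.22) = 737.
Layer-change overhead: 737 × 0.47 → 346.39 s.
Altogether 11005.2 + 346.39 = 11351.59 s, i.e. 3.15 hours.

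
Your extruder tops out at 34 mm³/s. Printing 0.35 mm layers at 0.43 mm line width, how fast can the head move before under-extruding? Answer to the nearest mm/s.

A = 0.35 × 0.43 = 0.1505 mm².
Max speed = 34 / 0.1505 = 225.91 ≈ 226 mm/s.

226 mm/s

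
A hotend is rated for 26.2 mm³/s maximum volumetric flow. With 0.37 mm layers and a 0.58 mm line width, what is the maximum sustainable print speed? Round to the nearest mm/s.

122 mm/s

Extrusion cross-section = 0.37 × 0.58, so 0.2146 mm².
Max speed = 26.2 / 0.2146 = 122.09 ≈ 122 mm/s.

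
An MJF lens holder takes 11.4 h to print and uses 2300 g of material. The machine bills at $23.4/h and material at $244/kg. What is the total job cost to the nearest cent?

$827.96

Machine cost = 23.4 × 11.4 = $266.76.
Material charge = 244 × 2300/1000 = $561.20.
Job cost: 266.76 + 561.20 = $827.96.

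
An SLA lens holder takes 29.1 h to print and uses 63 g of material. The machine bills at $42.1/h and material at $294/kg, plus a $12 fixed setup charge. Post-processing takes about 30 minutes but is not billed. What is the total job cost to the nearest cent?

Machine cost: 42.1 × 29.1 → $1225.11.
Feedstock cost = 294 × 63/1000 = $18.522.
Adding setup: 1225.11 + 18.522 + 12 → 1255.632 ≈ $1255.63.

$1255.63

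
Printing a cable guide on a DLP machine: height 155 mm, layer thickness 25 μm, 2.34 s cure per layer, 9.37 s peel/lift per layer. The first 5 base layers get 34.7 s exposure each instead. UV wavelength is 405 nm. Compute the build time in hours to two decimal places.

Layers = ⌈155/0.025⌉ = 6200.
Bottom layers: 5 × (34.7 + 9.37) → 220.35 s.
Remaining layers: 6195 × (2.34 + 9.37) → 72543.45 s.
Sum: 220.35 + 72543.45 = 72763.8 s → 20.21 hours.

20.21 hours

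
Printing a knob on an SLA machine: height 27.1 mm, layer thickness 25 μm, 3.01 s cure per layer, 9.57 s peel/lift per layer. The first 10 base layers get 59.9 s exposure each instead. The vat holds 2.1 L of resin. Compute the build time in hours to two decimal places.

Layer count = ceil(27.1 / 0.025) = 1084.
Bottom layers: 10 × (59.9 + 9.57) → 694.7 s.
Remaining layers = 1074 × (3.01 + 9.57), so 13510.92 s.
Sum: 694.7 + 13510.92 = 14205.62 s → 3.95 hours.

3.95 hours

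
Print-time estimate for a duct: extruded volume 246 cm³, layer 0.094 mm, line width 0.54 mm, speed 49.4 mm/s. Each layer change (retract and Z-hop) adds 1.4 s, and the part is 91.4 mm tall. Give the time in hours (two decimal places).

Extrusion cross-section = 0.094 × 0.54 = 0.05076 mm².
Total extruded path = 246000/0.05076 = 4846335.7 mm.
Extrusion time: 4846335.7 / 49.4 → 98104 s.
Layer count = ceil(91.4 / 0.094) = 973.
Z-hop total = 973 × 1.4, so 1362.2 s.
Altogether 98104 + 1362.2 = 99466.2 s, i.e. 27.63 hours.

27.63 hours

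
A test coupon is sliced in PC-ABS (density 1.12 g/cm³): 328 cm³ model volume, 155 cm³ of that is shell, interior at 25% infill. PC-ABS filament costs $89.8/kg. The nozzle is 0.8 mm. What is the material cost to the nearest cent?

$19.94

Interior volume: 328 − 155 → 173 cm³.
Infill deposited: 0.25 × 173 → 43.25 cm³.
Deposited volume = 155 + 43.25, so 198.25 cm³.
Mass = 198.25 × 1.12, so 222.04 g.
At $89.8/kg: 222.04/1000 × 89.8 = $19.94.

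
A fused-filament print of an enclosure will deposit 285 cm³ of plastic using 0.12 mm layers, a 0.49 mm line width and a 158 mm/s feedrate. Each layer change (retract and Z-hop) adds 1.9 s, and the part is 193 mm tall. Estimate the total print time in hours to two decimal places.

Bead cross-section = 0.12 × 0.49 = 0.0588 mm².
Toolpath length = 285 cm³ / 0.0588 mm² = 285000 / 0.0588 = 4846938.8 mm.
Time extruding: 4846938.8 / 158 → 30676.8 s.
Number of layers: 193 / 0.12 → 1609 (rounded up).
Non-print overhead = 1609 × 1.9, so 3057.1 s.
Altogether 30676.8 + 3057.1 = 33733.9 s, i.e. 9.37 hours.

9.37 hours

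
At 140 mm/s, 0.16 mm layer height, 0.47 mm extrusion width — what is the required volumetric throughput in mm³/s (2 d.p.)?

10.53

Bead cross-section: 0.16 × 0.47 → 0.0752 mm².
Q = v·A = 140 × 0.0752 = 10.53 mm³/s.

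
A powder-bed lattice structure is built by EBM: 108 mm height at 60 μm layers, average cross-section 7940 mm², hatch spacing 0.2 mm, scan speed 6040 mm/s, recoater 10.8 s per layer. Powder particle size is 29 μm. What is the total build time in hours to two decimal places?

8.69 hours

Number of layers: 108 / 0.06 → 1800 (rounded up).
Hatch length per layer = 7940 / 0.2, so 39700 mm.
Beam time per layer: 39700 / 6040 → 6.5728 s.
Per-layer time: 6.5728 + 10.8 → 17.3728 s.
Total: 1800 × 17.3728 s = 31271.04 s → 8.69 hours.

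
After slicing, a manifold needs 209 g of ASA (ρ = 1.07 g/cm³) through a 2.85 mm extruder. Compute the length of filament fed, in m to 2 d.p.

Volume = 209 g / 1.07 g·cm⁻³ = 195.3271 cm³ = 195327.1 mm³.
A = π r² = π × 1.425² = 6.3794 mm².
L = V/A = 195327.1/6.3794 = 30618.41 mm → 30.62 m.

30.62 m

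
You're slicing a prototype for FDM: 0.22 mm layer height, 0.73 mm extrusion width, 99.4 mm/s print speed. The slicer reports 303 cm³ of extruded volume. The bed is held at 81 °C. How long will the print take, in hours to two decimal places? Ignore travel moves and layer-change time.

Extrusion cross-section = 0.22 × 0.73, so 0.1606 mm².
Path length: 303000 mm³ / 0.1606 mm² → 1886675 mm.
Time extruding = 1886675 / 99.4 = 18980.6 s.
That's 18980.6 s → 5.27 hours.

5.27 hours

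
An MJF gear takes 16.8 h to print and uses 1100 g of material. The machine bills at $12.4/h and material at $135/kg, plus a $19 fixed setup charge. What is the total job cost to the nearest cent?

$375.82

Machine-time cost: 12.4 × 16.8 → $208.32.
Material charge = 135 × 1100/1000 = $148.50.
Adding setup: 208.32 + 148.50 + 19 → $375.82.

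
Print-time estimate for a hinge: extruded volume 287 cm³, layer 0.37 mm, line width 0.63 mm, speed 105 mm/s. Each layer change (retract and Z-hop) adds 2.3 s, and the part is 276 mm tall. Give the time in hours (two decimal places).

Line area: 0.37 × 0.63 → 0.2331 mm².
Total extruded path = 287000/0.2331 = 1231231.2 mm.
Print-move time = 1231231.2 / 105, so 11726 s.
Number of layers: 276 / 0.37 → 746 (rounded up).
Layer-change overhead = 746 × 2.3 = 1715.8 s.
Total = 11726 + 1715.8 = 13441.8 s = 3.73 hours.

3.73 hours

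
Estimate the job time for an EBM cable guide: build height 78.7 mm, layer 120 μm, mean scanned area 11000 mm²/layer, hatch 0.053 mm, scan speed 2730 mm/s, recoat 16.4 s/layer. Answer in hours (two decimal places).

Layer count = ceil(78.7 / 0.12) = 656.
Scan path per layer: 11000 / 0.053 → 207547.2 mm.
Scan time per layer = 207547.2 / 2730 = 76.0246 s.
Per-layer time = 76.0246 + 16.4, so 92.4246 s.
Build time = 656 × 92.4246 = 60630.5376 s = 16.84 hours.

16.84 hours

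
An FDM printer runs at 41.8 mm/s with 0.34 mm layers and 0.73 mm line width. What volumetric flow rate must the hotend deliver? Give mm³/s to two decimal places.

10.37

A = 0.34 × 0.73, so 0.2482 mm².
Q = v·A = 41.8 × 0.2482 = 10.37 mm³/s.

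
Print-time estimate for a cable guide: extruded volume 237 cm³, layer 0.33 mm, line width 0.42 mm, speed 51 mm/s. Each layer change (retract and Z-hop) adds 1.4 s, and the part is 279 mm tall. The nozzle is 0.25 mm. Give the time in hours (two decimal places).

Extrusion cross-section: 0.33 × 0.42 → 0.1386 mm².
Path length: 237000 mm³ / 0.1386 mm² → 1709956.7 mm.
Extrusion time = 1709956.7 / 51, so 33528.6 s.
Layers = ⌈279/0.33⌉ = 846.
Z-hop total = 846 × 1.4, so 1184.4 s.
Total = 33528.6 + 1184.4 = 34713 s = 9.64 hours.

9.64 hours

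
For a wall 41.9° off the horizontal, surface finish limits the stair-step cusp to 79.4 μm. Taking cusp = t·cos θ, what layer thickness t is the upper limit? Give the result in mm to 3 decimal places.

cos(41.9°) = 0.7443; t_max = 0.0794/0.7443 = 0.107 mm.

0.107 mm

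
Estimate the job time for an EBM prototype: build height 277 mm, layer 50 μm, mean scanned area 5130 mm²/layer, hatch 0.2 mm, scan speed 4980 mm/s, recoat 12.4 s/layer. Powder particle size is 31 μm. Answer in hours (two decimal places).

27.01 hours

Layer count = ceil(277 / 0.05) = 5540.
Per-layer scan distance: 5130 / 0.2 → 25650 mm.
Beam time per layer: 25650 / 4980 → 5.1506 s.
Layer cycle = 5.1506 + 12.4, so 17.5506 s.
Build time = 5540 × 17.5506 = 97230.324 s = 27.01 hours.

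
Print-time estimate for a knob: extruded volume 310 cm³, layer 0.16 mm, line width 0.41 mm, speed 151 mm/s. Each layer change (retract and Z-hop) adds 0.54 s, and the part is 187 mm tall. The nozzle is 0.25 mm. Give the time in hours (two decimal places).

8.87 hours

Line area: 0.16 × 0.41 → 0.0656 mm².
Path length: 310000 mm³ / 0.0656 mm² → 4725609.8 mm.
Extrusion time = 4725609.8 / 151 = 31295.4 s.
Layers = ⌈187/0.16⌉ = 1169.
Non-print overhead = 1169 × 0.54, so 631.26 s.
Total = 31295.4 + 631.26 = 31926.66 s = 8.87 hours.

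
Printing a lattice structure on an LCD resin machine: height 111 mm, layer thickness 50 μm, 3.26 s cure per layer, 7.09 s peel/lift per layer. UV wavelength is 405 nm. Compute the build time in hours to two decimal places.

6.38 hours

Number of layers: 111 / 0.05 → 2220 (rounded up).
Each layer takes = 3.26 + 7.09, so 10.35 s.
Build time: 2220 × 10.35 s = 22977 s, i.e. 6.38 hours.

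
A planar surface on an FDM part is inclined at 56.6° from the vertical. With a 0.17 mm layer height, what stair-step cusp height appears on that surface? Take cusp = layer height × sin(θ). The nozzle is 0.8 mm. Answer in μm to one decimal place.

141.9 μm

Cusp = layer height × sin(56.6°) = 0.17 × 0.8348 = 0.141916 mm = 141.9 μm.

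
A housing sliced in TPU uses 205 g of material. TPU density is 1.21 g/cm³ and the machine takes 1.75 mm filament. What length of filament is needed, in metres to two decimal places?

Volume = 205 g / 1.21 g·cm⁻³ = 169.4215 cm³ = 169421.5 mm³.
Filament cross-section = π × (1.75/2)² = 2.4053 mm².
Length = 169421.5 / 2.4053 = 70436.74 mm = 70.44 m.

70.44 m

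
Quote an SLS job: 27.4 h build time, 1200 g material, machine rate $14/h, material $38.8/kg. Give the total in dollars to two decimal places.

$430.16

Machine-time cost: 14 × 27.4 → $383.60.
Feedstock cost: 38.8 × 1200/1000 → $46.56.
Total = 383.60 + 46.56 = $430.16.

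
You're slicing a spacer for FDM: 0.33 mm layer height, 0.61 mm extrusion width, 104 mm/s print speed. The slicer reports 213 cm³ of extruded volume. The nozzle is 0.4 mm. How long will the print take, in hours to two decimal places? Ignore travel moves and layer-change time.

2.83 hours

Bead cross-section: 0.33 × 0.61 → 0.2013 mm².
Path length: 213000 mm³ / 0.2013 mm² → 1058122.2 mm.
Print-move time = 1058122.2 / 104, so 10174.3 s.
That's 10174.3 s → 2.83 hours.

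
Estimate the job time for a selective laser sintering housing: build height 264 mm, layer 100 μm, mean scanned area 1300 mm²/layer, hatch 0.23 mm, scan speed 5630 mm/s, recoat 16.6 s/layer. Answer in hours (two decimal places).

Number of layers: 264 / 0.1 → 2640 (rounded up).
Scan path per layer = 1300 / 0.23 = 5652.2 mm.
Per-layer scan time: 5652.2 / 5630 → 1.0039 s.
Layer cycle: 1.0039 + 16.6 → 17.6039 s.
2640 layers × 17.6039 s/layer = 46474.296 s, i.e. 12.91 hours.

12.91 hours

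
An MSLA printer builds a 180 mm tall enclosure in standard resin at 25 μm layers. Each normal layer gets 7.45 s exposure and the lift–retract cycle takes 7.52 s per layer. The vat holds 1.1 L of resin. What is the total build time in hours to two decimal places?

29.94 hours

Layer count = ceil(180 / 0.025) = 7200.
Per-layer time = 7.45 + 7.52, so 14.97 s.
Total = 7200 × 14.97 = 107784 s = 29.94 hours.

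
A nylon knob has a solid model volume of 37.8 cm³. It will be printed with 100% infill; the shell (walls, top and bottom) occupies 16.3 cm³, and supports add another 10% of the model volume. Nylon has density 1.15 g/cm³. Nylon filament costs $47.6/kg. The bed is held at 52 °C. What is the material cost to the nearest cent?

$2.28

Volume inside the shell = 37.8 − 16.3, so 21.5 cm³.
Infill deposited: 1.00 × 21.5 → 21.5 cm³.
Support: 0.10 × 37.8 → 3.78 cm³.
Total extruded: 16.3 + 21.5 + 3.78 → 41.58 cm³.
Mass = 41.58 × 1.15, so 47.817 g.
Cost = 47.817 g / 1000 × $47.6/kg = $2.28.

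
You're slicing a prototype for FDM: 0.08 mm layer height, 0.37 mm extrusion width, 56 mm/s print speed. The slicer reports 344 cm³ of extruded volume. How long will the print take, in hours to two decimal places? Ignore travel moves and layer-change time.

Extrusion cross-section = 0.08 × 0.37 = 0.0296 mm².
Total extruded path = 344000/0.0296 = 11621621.6 mm.
Extrusion time: 11621621.6 / 56 → 207529 s.
207529 s = 57.65 hours.

57.65 hours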